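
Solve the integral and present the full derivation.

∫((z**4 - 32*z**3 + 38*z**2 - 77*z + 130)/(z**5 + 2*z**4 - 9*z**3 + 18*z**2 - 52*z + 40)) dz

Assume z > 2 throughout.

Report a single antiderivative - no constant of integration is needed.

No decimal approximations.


Step 1. Decompose ∫((z**4 - 32*z**3 + 38*z**2 - 77*z + 130)/(z**5 + 2*z**4 - 9*z**3 + 18*z**2 - 52*z + 40)) dz by partial fractions, (z**4 - 32*z**3 + 38*z**2 - 77*z + 130)/(z**5 + 2*z**4 - 9*z**3 + 18*z**2 - 52*z + 40) = -3/(z**2 + 4) + 5/(z + 5) - 2/(z - 1) - 2/(z - 2): now ∫(-2/(z - 2)) dz + ∫(-2/(z - 1)) dz + ∫(5/(z + 5)) dz + ∫(-3/(z**2 + 4)) dz.
Step 2. Evaluate the standard form [assuming z > 2]: now -2*log(z - 2) + ∫(-2/(z - 1)) dz + ∫(5/(z + 5)) dz + ∫(-3/(z**2 + 4)) dz.
Step 3. Evaluate the standard form [assuming z > -5]: now -2*log(z - 2) + 5*log(z + 5) + ∫(-2/(z - 1)) dz + ∫(-3/(z**2 + 4)) dz.
Step 4. Evaluate the standard form [assuming z > 1]: now -2*log(z - 2) - 2*log(z - 1) + 5*log(z + 5) + ∫(-3/(z**2 + 4)) dz.
Step 5. Evaluate the standard form: now -2*log(z - 2) - 2*log(z - 1) + 5*log(z + 5) - 3*atan(z/2)/2.
Answer: -2*log(z - 2) - 2*log(z - 1) + 5*log(z + 5) - 3*atan(z/2)/2.


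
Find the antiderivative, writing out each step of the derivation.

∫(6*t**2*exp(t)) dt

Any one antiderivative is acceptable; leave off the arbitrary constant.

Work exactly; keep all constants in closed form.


Step 1. Integrate ∫(6*t**2*exp(t)) dt by parts with u = t**2, dv = (6*exp(t)) dt, so v = 6*exp(t): now 6*t**2*exp(t) + ∫(-12*t*exp(t)) dt.
Step 2. Integrate ∫(-12*t*exp(t)) dt by parts with u = t, dv = (-12*exp(t)) dt, so v = -12*exp(t): now 6*t**2*exp(t) - 12*t*exp(t) + ∫(12*exp(t)) dt.
Step 3. Evaluate the standard form: now 6*t**2*exp(t) - 12*t*exp(t) + 12*exp(t).
Answer: 6*t**2*exp(t) - 12*t*exp(t) + 12*exp(t).


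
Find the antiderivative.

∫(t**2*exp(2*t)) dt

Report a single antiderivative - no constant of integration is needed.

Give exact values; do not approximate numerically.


Answer: t**2*exp(2*t)/2 - t*exp(2*t)/2 + exp(2*t)/4.


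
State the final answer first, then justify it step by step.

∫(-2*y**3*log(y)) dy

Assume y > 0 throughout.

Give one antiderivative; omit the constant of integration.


The answer is -y**4*log(y)/2 + y**4/8.
Step 1. Integrate ∫(-2*y**3*log(y)) dy by parts with u = log(y), dv = (-2*y**3) dy, so v = -y**4/2 [assuming y > 0]: now -y**4*log(y)/2 + ∫(y**3/2) dy.
Step 2. Evaluate the standard form: now -y**4*log(y)/2 + y**4/8.
Answer: -y**4*log(y)/2 + y**4/8.


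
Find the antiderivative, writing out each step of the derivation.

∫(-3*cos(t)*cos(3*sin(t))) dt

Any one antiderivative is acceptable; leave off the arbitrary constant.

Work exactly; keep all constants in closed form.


Step 1. Substitute u = sin(t), turning ∫(-3*cos(t)*cos(3*sin(t))) dt into ∫(-3*cos(3*u)) du: now ∫(-3*cos(3*u)) du.
Step 2. Evaluate the standard form: now -sin(3*u).
Step 3. Substitute back u = sin(t): now -sin(3*sin(t)).
Answer: -sin(3*sin(t)).


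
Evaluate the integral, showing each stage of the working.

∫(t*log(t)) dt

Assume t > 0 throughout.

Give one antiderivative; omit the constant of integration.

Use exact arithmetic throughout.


Step 1. Integrate ∫(t*log(t)) dt by parts with u = log(t), dv = (t) dt, so v = t**2/2 [assuming t > 0]: now t**2*log(t)/2 + ∫(-t/2) dt.
Step 2. Evaluate the standard form: now t**2*log(t)/2 - t**2/4.
Answer: t**2*log(t)/2 - t**2/4.


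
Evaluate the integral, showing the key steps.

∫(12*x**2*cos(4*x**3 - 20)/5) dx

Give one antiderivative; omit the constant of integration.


Step 1. Substitute u = x**3 - 5, turning ∫(12*x**2*cos(4*x**3 - 20)/5) dx into ∫(4*cos(4*u)/5) du: now ∫(4*cos(4*u)/5) du.
Step 2. Evaluate the standard form: now sin(4*u)/5.
Step 3. Substitute back u = x**3 - 5: now sin(4*x**3 - 20)/5.
Answer: sin(4*x**3 - 20)/5.


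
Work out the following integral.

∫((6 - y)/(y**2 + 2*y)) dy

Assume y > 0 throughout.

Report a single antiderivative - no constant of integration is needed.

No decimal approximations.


Answer: 3*log(y) - 4*log(y + 2).


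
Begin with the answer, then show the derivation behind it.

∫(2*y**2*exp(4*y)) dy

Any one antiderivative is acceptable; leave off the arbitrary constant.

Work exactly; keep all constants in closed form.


The answer is y**2*exp(4*y)/2 - y*exp(4*y)/4 + exp(4*y)/16.
Step 1. Integrate ∫(2*y**2*exp(4*y)) dy by parts with u = y**2, dv = (2*exp(4*y)) dy, so v = exp(4*y)/2: now y**2*exp(4*y)/2 + ∫(-y*exp(4*y)) dy.
Step 2. Integrate ∫(-y*exp(4*y)) dy by parts with u = y, dv = (-exp(4*y)) dy, so v = -exp(4*y)/4: now y**2*exp(4*y)/2 - y*exp(4*y)/4 + ∫(exp(4*y)/4) dy.
Step 3. Evaluate the standard form: now y**2*exp(4*y)/2 - y*exp(4*y)/4 + exp(4*y)/16.
Answer: y**2*exp(4*y)/2 - y*exp(4*y)/4 + exp(4*y)/16.


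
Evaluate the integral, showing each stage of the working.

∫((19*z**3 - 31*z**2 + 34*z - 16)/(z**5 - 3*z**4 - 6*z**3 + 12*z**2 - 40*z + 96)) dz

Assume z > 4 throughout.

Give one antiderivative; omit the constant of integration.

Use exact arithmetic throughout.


Step 1. Decompose ∫((19*z**3 - 31*z**2 + 34*z - 16)/(z**5 - 3*z**4 - 6*z**3 + 12*z**2 - 40*z + 96)) dz by partial fractions, (19*z**3 - 31*z**2 + 34*z - 16)/(z**5 - 3*z**4 - 6*z**3 + 12*z**2 - 40*z + 96) = 3/(z**2 + 4) - 2/(z + 3) - 1/(z - 2) + 3/(z - 4): now ∫(3/(z - 4)) dz + ∫(-1/(z - 2)) dz + ∫(-2/(z + 3)) dz + ∫(3/(z**2 + 4)) dz.
Step 2. Evaluate the standard form [assuming z > 2]: now -log(z - 2) + ∫(3/(z - 4)) dz + ∫(-2/(z + 3)) dz + ∫(3/(z**2 + 4)) dz.
Step 3. Evaluate the standard form [assuming z > 4]: now 3*log(z - 4) - log(z - 2) + ∫(-2/(z + 3)) dz + ∫(3/(z**2 + 4)) dz.
Step 4. Evaluate the standard form [assuming z > -3]: now 3*log(z - 4) - log(z - 2) - 2*log(z + 3) + ∫(3/(z**2 + 4)) dz.
Step 5. Evaluate the standard form: now 3*log(z - 4) - log(z - 2) - 2*log(z + 3) + 3*atan(z/2)/2.
Answer: 3*log(z - 4) - log(z - 2) - 2*log(z + 3) + 3*atan(z/2)/2.


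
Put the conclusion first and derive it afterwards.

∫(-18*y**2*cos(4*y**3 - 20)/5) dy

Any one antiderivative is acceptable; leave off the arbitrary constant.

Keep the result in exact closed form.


The answer is -3*sin(4*y**3 - 20)/10.
Step 1. Substitute u = y**3 - 5, turning ∫(-18*y**2*cos(4*y**3 - 20)/5) dy into ∫(-6*cos(4*u)/5) du: now ∫(-6*cos(4*u)/5) du.
Step 2. Evaluate the standard form: now -3*sin(4*u)/10.
Step 3. Substitute back u = y**3 - 5: now -3*sin(4*y**3 - 20)/10.
Answer: -3*sin(4*y**3 - 20)/10.


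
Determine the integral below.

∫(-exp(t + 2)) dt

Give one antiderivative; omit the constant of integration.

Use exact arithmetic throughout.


Answer: -exp(t + 2).


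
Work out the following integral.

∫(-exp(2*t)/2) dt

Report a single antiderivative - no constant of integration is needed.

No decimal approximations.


Answer: -exp(2*t)/4.


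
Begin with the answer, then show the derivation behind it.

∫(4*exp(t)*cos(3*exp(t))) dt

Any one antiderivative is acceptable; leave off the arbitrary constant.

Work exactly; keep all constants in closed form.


The answer is 4*sin(3*exp(t))/3.
Step 1. Substitute u = exp(t), turning ∫(4*exp(t)*cos(3*exp(t))) dt into ∫(4*cos(3*u)) du: now ∫(4*cos(3*u)) du.
Step 2. Evaluate the standard form: now 4*sin(3*u)/3.
Step 3. Substitute back u = exp(t): now 4*sin(3*exp(t))/3.
Answer: 4*sin(3*exp(t))/3.


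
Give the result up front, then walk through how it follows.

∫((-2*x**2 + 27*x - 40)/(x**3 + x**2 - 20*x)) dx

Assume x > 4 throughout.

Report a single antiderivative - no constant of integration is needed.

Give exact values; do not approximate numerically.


The answer is 2*log(x) + log(x - 4) - 5*log(x + 5).
Step 1. Decompose ∫((-2*x**2 + 27*x - 40)/(x**3 + x**2 - 20*x)) dx by partial fractions, (-2*x**2 + 27*x - 40)/(x**3 + x**2 - 20*x) = -5/(x + 5) + 1/(x - 4) + 2/x: now ∫(2/x) dx + ∫(1/(x - 4)) dx + ∫(-5/(x + 5)) dx.
Step 2. Evaluate the standard form [assuming x > 4]: now log(x - 4) + ∫(2/x) dx + ∫(-5/(x + 5)) dx.
Step 3. Evaluate the standard form [assuming x > -5]: now log(x - 4) - 5*log(x + 5) + ∫(2/x) dx.
Step 4. Evaluate the standard form [assuming x > 0]: now 2*log(x) + log(x - 4) - 5*log(x + 5).
Answer: 2*log(x) + log(x - 4) - 5*log(x + 5).


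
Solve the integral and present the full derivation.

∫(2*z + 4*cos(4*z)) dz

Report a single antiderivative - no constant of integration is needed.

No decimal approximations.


Step 1. Rewrite: now ∫(2*z) dz + ∫(4*cos(4*z)) dz.
Step 2. Evaluate the standard form: now z**2 + ∫(4*cos(4*z)) dz.
Step 3. Evaluate the standard form: now z**2 + sin(4*z).
Answer: z**2 + sin(4*z).


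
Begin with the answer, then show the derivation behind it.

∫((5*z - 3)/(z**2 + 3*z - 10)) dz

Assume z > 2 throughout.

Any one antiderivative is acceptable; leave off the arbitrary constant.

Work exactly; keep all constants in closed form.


The answer is log(z - 2) + 4*log(z + 5).
Step 1. Decompose ∫((5*z - 3)/(z**2 + 3*z - 10)) dz by partial fractions, (5*z - 3)/(z**2 + 3*z - 10) = 4/(z + 5) + 1/(z - 2): now ∫(1/(z - 2)) dz + ∫(4/(z + 5)) dz.
Step 2. Evaluate the standard form [assuming z > 2]: now log(z - 2) + ∫(4/(z + 5)) dz.
Step 3. Evaluate the standard form [assuming z > -5]: now log(z - 2) + 4*log(z + 5).
Answer: log(z - 2) + 4*log(z + 5).


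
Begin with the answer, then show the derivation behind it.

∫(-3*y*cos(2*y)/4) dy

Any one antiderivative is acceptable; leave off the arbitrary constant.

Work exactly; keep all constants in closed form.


The answer is -3*y*sin(2*y)/8 - 3*cos(2*y)/16.
Step 1. Integrate ∫(-3*y*cos(2*y)/4) dy by parts with u = y, dv = (-3*cos(2*y)/4) dy, so v = -3*sin(2*y)/8: now -3*y*sin(2*y)/8 + ∫(3*sin(2*y)/8) dy.
Step 2. Evaluate the standard form: now -3*y*sin(2*y)/8 - 3*cos(2*y)/16.
Answer: -3*y*sin(2*y)/8 - 3*cos(2*y)/16.


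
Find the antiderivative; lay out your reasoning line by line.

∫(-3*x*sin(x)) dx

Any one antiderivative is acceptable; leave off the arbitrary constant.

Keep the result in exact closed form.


Step 1. Integrate ∫(-3*x*sin(x)) dx by parts with u = x, dv = (-3*sin(x)) dx, so v = 3*cos(x): now 3*x*cos(x) + ∫(-3*cos(x)) dx.
Step 2. Evaluate the standard form: now 3*x*cos(x) - 3*sin(x).
Answer: 3*x*cos(x) - 3*sin(x).


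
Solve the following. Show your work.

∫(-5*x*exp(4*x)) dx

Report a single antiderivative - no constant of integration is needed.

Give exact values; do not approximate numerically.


Step 1. Integrate ∫(-5*x*exp(4*x)) dx by parts with u = x, dv = (-5*exp(4*x)) dx, so v = -5*exp(4*x)/4: now -5*x*exp(4*x)/4 + ∫(5*exp(4*x)/4) dx.
Step 2. Evaluate the standard form: now -5*x*exp(4*x)/4 + 5*exp(4*x)/16.
Answer: -5*x*exp(4*x)/4 + 5*exp(4*x)/16.


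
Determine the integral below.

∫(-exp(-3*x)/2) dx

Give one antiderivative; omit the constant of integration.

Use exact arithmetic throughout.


Answer: exp(-3*x)/6.


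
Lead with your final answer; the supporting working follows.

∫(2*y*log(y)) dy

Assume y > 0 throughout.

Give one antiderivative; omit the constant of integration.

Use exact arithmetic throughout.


The answer is y**2*log(y) - y**2/2.
Step 1. Integrate ∫(2*y*log(y)) dy by parts with u = log(y), dv = (2*y) dy, so v = y**2 [assuming y > 0]: now y**2*log(y) + ∫(-y) dy.
Step 2. Evaluate the standard form: now y**2*log(y) - y**2/2.
Answer: y**2*log(y) - y**2/2.


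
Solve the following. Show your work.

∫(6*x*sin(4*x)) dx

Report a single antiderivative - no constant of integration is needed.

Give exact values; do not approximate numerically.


Step 1. Integrate ∫(6*x*sin(4*x)) dx by parts with u = x, dv = (6*sin(4*x)) dx, so v = -3*cos(4*x)/2: now -3*x*cos(4*x)/2 + ∫(3*cos(4*x)/2) dx.
Step 2. Evaluate the standard form: now -3*x*cos(4*x)/2 + 3*sin(4*x)/8.
Answer: -3*x*cos(4*x)/2 + 3*sin(4*x)/8.


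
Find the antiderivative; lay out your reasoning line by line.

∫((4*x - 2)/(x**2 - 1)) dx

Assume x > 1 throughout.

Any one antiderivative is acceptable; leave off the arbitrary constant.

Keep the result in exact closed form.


Step 1. Decompose ∫((4*x - 2)/(x**2 - 1)) dx by partial fractions, (4*x - 2)/(x**2 - 1) = 3/(x + 1) + 1/(x - 1): now ∫(1/(x - 1)) dx + ∫(3/(x + 1)) dx.
Step 2. Evaluate the standard form [assuming x > -1]: now 3*log(x + 1) + ∫(1/(x - 1)) dx.
Step 3. Evaluate the standard form [assuming x > 1]: now log(x - 1) + 3*log(x + 1).
Answer: log(x - 1) + 3*log(x + 1).


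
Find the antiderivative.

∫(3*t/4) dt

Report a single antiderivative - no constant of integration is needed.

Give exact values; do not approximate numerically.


Answer: 3*t**2/8.


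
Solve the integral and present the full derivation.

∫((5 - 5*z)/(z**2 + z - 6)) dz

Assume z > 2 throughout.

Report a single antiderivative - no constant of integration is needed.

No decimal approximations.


Step 1. Decompose ∫((5 - 5*z)/(z**2 + z - 6)) dz by partial fractions, (5 - 5*z)/(z**2 + z - 6) = -4/(z + 3) - 1/(z - 2): now ∫(-1/(z - 2)) dz + ∫(-4/(z + 3)) dz.
Step 2. Evaluate the standard form [assuming z > 2]: now -log(z - 2) + ∫(-4/(z + 3)) dz.
Step 3. Evaluate the standard form [assuming z > -3]: now -log(z - 2) - 4*log(z + 3).
Answer: -log(z - 2) - 4*log(z + 3).


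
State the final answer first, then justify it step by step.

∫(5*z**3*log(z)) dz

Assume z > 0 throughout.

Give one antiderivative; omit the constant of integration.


The answer is 5*z**4*log(z)/4 - 5*z**4/16.
Step 1. Integrate ∫(5*z**3*log(z)) dz by parts with u = log(z), dv = (5*z**3) dz, so v = 5*z**4/4 [assuming z > 0]: now 5*z**4*log(z)/4 + ∫(-5*z**3/4) dz.
Step 2. Evaluate the standard form: now 5*z**4*log(z)/4 - 5*z**4/16.
Answer: 5*z**4*log(z)/4 - 5*z**4/16.


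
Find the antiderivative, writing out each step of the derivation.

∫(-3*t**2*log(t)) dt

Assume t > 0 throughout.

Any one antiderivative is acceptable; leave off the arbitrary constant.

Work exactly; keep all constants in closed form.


Step 1. Integrate ∫(-3*t**2*log(t)) dt by parts with u = log(t), dv = (-3*t**2) dt, so v = -t**3 [assuming t > 0]: now -t**3*log(t) + ∫(t**2) dt.
Step 2. Evaluate the standard form: now -t**3*log(t) + t**3/3.
Answer: -t**3*log(t) + t**3/3.


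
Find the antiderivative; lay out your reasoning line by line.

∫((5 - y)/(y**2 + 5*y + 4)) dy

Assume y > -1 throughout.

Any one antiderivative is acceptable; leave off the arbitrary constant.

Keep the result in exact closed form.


Step 1. Decompose ∫((5 - y)/(y**2 + 5*y + 4)) dy by partial fractions, (5 - y)/(y**2 + 5*y + 4) = -3/(y + 4) + 2/(y + 1): now ∫(2/(y + 1)) dy + ∫(-3/(y + 4)) dy.
Step 2. Evaluate the standard form [assuming y > -4]: now -3*log(y + 4) + ∫(2/(y + 1)) dy.
Step 3. Evaluate the standard form [assuming y > -1]: now 2*log(y + 1) - 3*log(y + 4).
Answer: 2*log(y + 1) - 3*log(y + 4).


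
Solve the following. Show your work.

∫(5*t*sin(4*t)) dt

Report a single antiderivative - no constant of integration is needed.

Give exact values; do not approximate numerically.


Step 1. Integrate ∫(5*t*sin(4*t)) dt by parts with u = t, dv = (5*sin(4*t)) dt, so v = -5*cos(4*t)/4: now -5*t*cos(4*t)/4 + ∫(5*cos(4*t)/4) dt.
Step 2. Evaluate the standard form: now -5*t*cos(4*t)/4 + 5*sin(4*t)/16.
Answer: -5*t*cos(4*t)/4 + 5*sin(4*t)/16.


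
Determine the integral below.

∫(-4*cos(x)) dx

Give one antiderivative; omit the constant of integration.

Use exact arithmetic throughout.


Answer: -4*sin(x).


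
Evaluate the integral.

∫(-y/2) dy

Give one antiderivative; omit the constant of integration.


Answer: -y**2/4.


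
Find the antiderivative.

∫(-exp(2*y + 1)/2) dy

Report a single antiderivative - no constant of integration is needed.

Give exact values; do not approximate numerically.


Answer: -exp(2*y + 1)/4.


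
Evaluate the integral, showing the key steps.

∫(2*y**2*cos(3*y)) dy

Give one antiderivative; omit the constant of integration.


Step 1. Integrate ∫(2*y**2*cos(3*y)) dy by parts with u = y**2, dv = (2*cos(3*y)) dy, so v = 2*sin(3*y)/3: now 2*y**2*sin(3*y)/3 + ∫(-4*y*sin(3*y)/3) dy.
Step 2. Integrate ∫(-4*y*sin(3*y)/3) dy by parts with u = y, dv = (-4*sin(3*y)/3) dy, so v = 4*cos(3*y)/9: now 2*y**2*sin(3*y)/3 + 4*y*cos(3*y)/9 + ∫(-4*cos(3*y)/9) dy.
Step 3. Evaluate the standard form: now 2*y**2*sin(3*y)/3 + 4*y*cos(3*y)/9 - 4*sin(3*y)/27.
Answer: 2*y**2*sin(3*y)/3 + 4*y*cos(3*y)/9 - 4*sin(3*y)/27.


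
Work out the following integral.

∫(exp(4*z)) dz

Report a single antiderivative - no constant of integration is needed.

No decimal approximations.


Answer: exp(4*z)/4.


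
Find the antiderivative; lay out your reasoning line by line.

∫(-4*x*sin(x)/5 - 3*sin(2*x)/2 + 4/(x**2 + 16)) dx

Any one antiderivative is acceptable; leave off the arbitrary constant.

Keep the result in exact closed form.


Step 1. Rewrite: now ∫(-4*x*sin(x)/5) dx + ∫(4/(x**2 + 16)) dx + ∫(-3*sin(2*x)/2) dx.
Step 2. Integrate ∫(-4*x*sin(x)/5) dx by parts with u = x, dv = (-4*sin(x)/5) dx, so v = 4*cos(x)/5: now 4*x*cos(x)/5 + ∫(4/(x**2 + 16)) dx + ∫(-3*sin(2*x)/2) dx + ∫(-4*cos(x)/5) dx.
Step 3. Evaluate the standard form: now 4*x*cos(x)/5 - 4*sin(x)/5 + ∫(4/(x**2 + 16)) dx + ∫(-3*sin(2*x)/2) dx.
Step 4. Evaluate the standard form: now 4*x*cos(x)/5 - 4*sin(x)/5 + 3*cos(2*x)/4 + ∫(4/(x**2 + 16)) dx.
Step 5. Evaluate the standard form: now 4*x*cos(x)/5 - 4*sin(x)/5 + 3*cos(2*x)/4 + atan(x/4).
Answer: 4*x*cos(x)/5 - 4*sin(x)/5 + 3*cos(2*x)/4 + atan(x/4).


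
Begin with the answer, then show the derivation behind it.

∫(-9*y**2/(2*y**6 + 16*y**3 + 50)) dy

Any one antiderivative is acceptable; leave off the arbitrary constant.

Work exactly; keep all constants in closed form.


The answer is -atan(y**3/3 + 4/3)/2.
Step 1. Substitute u = y**3 + 4, turning ∫(-9*y**2/(2*y**6 + 16*y**3 + 50)) dy into ∫(-3/(2*(u**2 + 9))) du: now ∫(-3/(2*(u**2 + 9))) du.
Step 2. Evaluate the standard form: now -atan(u/3)/2.
Step 3. Substitute back u = y**3 + 4: now -atan(y**3/3 + 4/3)/2.
Answer: -atan(y**3/3 + 4/3)/2.


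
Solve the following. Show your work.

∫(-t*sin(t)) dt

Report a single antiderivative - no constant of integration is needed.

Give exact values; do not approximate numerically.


Step 1. Integrate ∫(-t*sin(t)) dt by parts with u = t, dv = (-sin(t)) dt, so v = cos(t): now t*cos(t) + ∫(-cos(t)) dt.
Step 2. Evaluate the standard form: now t*cos(t) - sin(t).
Answer: t*cos(t) - sin(t).


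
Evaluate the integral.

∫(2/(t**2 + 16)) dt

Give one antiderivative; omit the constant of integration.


Answer: atan(t/4)/2.


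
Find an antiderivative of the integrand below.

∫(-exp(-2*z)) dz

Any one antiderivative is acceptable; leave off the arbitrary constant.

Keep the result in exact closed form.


Answer: exp(-2*z)/2.


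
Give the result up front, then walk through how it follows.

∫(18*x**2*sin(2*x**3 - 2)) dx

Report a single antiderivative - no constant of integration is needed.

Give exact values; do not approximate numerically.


The answer is -3*cos(2*x**3 - 2).
Step 1. Substitute u = x**3 - 1, turning ∫(18*x**2*sin(2*x**3 - 2)) dx into ∫(6*sin(2*u)) du: now ∫(6*sin(2*u)) du.
Step 2. Evaluate the standard form: now -3*cos(2*u).
Step 3. Substitute back u = x**3 - 1: now -3*cos(2*x**3 - 2).
Answer: -3*cos(2*x**3 - 2).


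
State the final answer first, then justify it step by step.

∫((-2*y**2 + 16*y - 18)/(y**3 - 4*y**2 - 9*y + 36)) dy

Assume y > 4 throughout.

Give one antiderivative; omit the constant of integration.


The answer is 2*log(y - 4) - 2*log(y - 3) - 2*log(y + 3).
Step 1. Decompose ∫((-2*y**2 + 16*y - 18)/(y**3 - 4*y**2 - 9*y + 36)) dy by partial fractions, (-2*y**2 + 16*y - 18)/(y**3 - 4*y**2 - 9*y + 36) = -2/(y + 3) - 2/(y - 3) + 2/(y - 4): now ∫(2/(y - 4)) dy + ∫(-2/(y - 3)) dy + ∫(-2/(y + 3)) dy.
Step 2. Evaluate the standard form [assuming y > 3]: now -2*log(y - 3) + ∫(2/(y - 4)) dy + ∫(-2/(y + 3)) dy.
Step 3. Evaluate the standard form [assuming y > -3]: now -2*log(y - 3) - 2*log(y + 3) + ∫(2/(y - 4)) dy.
Step 4. Evaluate the standard form [assuming y > 4]: now 2*log(y - 4) - 2*log(y - 3) - 2*log(y + 3).
Answer: 2*log(y - 4) - 2*log(y - 3) - 2*log(y + 3).


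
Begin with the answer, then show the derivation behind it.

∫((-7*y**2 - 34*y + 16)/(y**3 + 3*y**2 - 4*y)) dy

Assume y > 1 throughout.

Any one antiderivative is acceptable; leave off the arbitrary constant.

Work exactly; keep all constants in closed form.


The answer is -4*log(y) - 5*log(y - 1) + 2*log(y + 4).
Step 1. Decompose ∫((-7*y**2 - 34*y + 16)/(y**3 + 3*y**2 - 4*y)) dy by partial fractions, (-7*y**2 - 34*y + 16)/(y**3 + 3*y**2 - 4*y) = 2/(y + 4) - 5/(y - 1) - 4/y: now ∫(-4/y) dy + ∫(-5/(y - 1)) dy + ∫(2/(y + 4)) dy.
Step 2. Evaluate the standard form [assuming y > 1]: now -5*log(y - 1) + ∫(-4/y) dy + ∫(2/(y + 4)) dy.
Step 3. Evaluate the standard form [assuming y > -4]: now -5*log(y - 1) + 2*log(y + 4) + ∫(-4/y) dy.
Step 4. Evaluate the standard form [assuming y > 0]: now -4*log(y) - 5*log(y - 1) + 2*log(y + 4).
Answer: -4*log(y) - 5*log(y - 1) + 2*log(y + 4).


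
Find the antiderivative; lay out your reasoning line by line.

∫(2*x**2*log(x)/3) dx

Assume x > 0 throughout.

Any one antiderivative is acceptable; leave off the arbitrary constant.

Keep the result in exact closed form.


Step 1. Integrate ∫(2*x**2*log(x)/3) dx by parts with u = log(x), dv = (2*x**2/3) dx, so v = 2*x**3/9 [assuming x > 0]: now 2*x**3*log(x)/9 + ∫(-2*x**2/9) dx.
Step 2. Evaluate the standard form: now 2*x**3*log(x)/9 - 2*x**3/27.
Answer: 2*x**3*log(x)/9 - 2*x**3/27.


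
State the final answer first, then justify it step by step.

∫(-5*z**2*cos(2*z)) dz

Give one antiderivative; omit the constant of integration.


The answer is -5*z**2*sin(2*z)/2 - 5*z*cos(2*z)/2 + 5*sin(2*z)/4.
Step 1. Integrate ∫(-5*z**2*cos(2*z)) dz by parts with u = z**2, dv = (-5*cos(2*z)) dz, so v = -5*sin(2*z)/2: now -5*z**2*sin(2*z)/2 + ∫(5*z*sin(2*z)) dz.
Step 2. Integrate ∫(5*z*sin(2*z)) dz by parts with u = z, dv = (5*sin(2*z)) dz, so v = -5*cos(2*z)/2: now -5*z**2*sin(2*z)/2 - 5*z*cos(2*z)/2 + ∫(5*cos(2*z)/2) dz.
Step 3. Evaluate the standard form: now -5*z**2*sin(2*z)/2 - 5*z*cos(2*z)/2 + 5*sin(2*z)/4.
Answer: -5*z**2*sin(2*z)/2 - 5*z*cos(2*z)/2 + 5*sin(2*z)/4.


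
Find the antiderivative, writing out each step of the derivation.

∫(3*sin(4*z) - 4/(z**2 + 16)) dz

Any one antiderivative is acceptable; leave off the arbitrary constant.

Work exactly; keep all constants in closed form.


Step 1. Rewrite: now ∫(-4/(z**2 + 16)) dz + ∫(3*sin(4*z)) dz.
Step 2. Evaluate the standard form: now -atan(z/4) + ∫(3*sin(4*z)) dz.
Step 3. Evaluate the standard form: now -3*cos(4*z)/4 - atan(z/4).
Answer: -3*cos(4*z)/4 - atan(z/4).


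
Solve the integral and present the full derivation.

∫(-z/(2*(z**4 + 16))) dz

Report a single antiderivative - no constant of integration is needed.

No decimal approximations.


Step 1. Substitute u = z**2, turning ∫(-z/(2*(z**4 + 16))) dz into ∫(-1/(4*(u**2 + 16))) du: now ∫(-1/(4*(u**2 + 16))) du.
Step 2. Evaluate the standard form: now -atan(u/4)/16.
Step 3. Substitute back u = z**2: now -atan(z**2/4)/16.
Answer: -atan(z**2/4)/16.


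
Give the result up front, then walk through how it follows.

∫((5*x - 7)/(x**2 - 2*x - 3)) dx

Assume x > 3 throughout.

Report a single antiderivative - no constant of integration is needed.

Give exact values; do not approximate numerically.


The answer is 2*log(x - 3) + 3*log(x + 1).
Step 1. Decompose ∫((5*x - 7)/(x**2 - 2*x - 3)) dx by partial fractions, (5*x - 7)/(x**2 - 2*x - 3) = 3/(x + 1) + 2/(x - 3): now ∫(2/(x - 3)) dx + ∫(3/(x + 1)) dx.
Step 2. Evaluate the standard form [assuming x > -1]: now 3*log(x + 1) + ∫(2/(x - 3)) dx.
Step 3. Evaluate the standard form [assuming x > 3]: now 2*log(x - 3) + 3*log(x + 1).
Answer: 2*log(x - 3) + 3*log(x + 1).


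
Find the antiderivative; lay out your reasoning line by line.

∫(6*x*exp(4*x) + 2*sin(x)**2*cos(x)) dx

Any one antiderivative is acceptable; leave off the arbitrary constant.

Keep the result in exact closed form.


Step 1. Rewrite: now ∫(6*x*exp(4*x)) dx + ∫(2*sin(x)**2*cos(x)) dx.
Step 2. Substitute u = sin(x), turning ∫(2*sin(x)**2*cos(x)) dx into ∫(2*u**2) du: now ∫(2*u**2) du + ∫(6*x*exp(4*x)) dx.
Step 3. Evaluate the standard form: now 2*u**3/3 + ∫(6*x*exp(4*x)) dx.
Step 4. Substitute back u = sin(x): now 2*sin(x)**3/3 + ∫(6*x*exp(4*x)) dx.
Step 5. Integrate ∫(6*x*exp(4*x)) dx by parts with u = x, dv = (6*exp(4*x)) dx, so v = 3*exp(4*x)/2: now 3*x*exp(4*x)/2 + 2*sin(x)**3/3 + ∫(-3*exp(4*x)/2) dx.
Step 6. Evaluate the standard form: now 3*x*exp(4*x)/2 - 3*exp(4*x)/8 + 2*sin(x)**3/3.
Answer: 3*x*exp(4*x)/2 - 3*exp(4*x)/8 + 2*sin(x)**3/3.


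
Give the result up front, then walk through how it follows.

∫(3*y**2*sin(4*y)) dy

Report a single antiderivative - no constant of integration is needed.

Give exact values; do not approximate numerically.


The answer is -3*y**2*cos(4*y)/4 + 3*y*sin(4*y)/8 + 3*cos(4*y)/32.
Step 1. Integrate ∫(3*y**2*sin(4*y)) dy by parts with u = y**2, dv = (3*sin(4*y)) dy, so v = -3*cos(4*y)/4: now -3*y**2*cos(4*y)/4 + ∫(3*y*cos(4*y)/2) dy.
Step 2. Integrate ∫(3*y*cos(4*y)/2) dy by parts with u = y, dv = (3*cos(4*y)/2) dy, so v = 3*sin(4*y)/8: now -3*y**2*cos(4*y)/4 + 3*y*sin(4*y)/8 + ∫(-3*sin(4*y)/8) dy.
Step 3. Evaluate the standard form: now -3*y**2*cos(4*y)/4 + 3*y*sin(4*y)/8 + 3*cos(4*y)/32.
Answer: -3*y**2*cos(4*y)/4 + 3*y*sin(4*y)/8 + 3*cos(4*y)/32.


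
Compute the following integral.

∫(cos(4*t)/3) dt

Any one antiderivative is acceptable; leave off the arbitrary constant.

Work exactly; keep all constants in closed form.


Answer: sin(4*t)/12.


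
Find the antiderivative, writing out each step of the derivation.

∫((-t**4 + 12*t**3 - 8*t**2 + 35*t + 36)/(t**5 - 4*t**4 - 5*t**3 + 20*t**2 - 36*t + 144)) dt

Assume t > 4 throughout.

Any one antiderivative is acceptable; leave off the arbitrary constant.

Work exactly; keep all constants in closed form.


Step 1. Decompose ∫((-t**4 + 12*t**3 - 8*t**2 + 35*t + 36)/(t**5 - 4*t**4 - 5*t**3 + 20*t**2 - 36*t + 144)) dt by partial fractions, (-t**4 + 12*t**3 - 8*t**2 + 35*t + 36)/(t**5 - 4*t**4 - 5*t**3 + 20*t**2 - 36*t + 144) = 1/(t**2 + 4) - 1/(t + 3) - 4/(t - 3) + 4/(t - 4): now ∫(4/(t - 4)) dt + ∫(-4/(t - 3)) dt + ∫(-1/(t + 3)) dt + ∫(1/(t**2 + 4)) dt.
Step 2. Evaluate the standard form [assuming t > 4]: now 4*log(t - 4) + ∫(-4/(t - 3)) dt + ∫(-1/(t + 3)) dt + ∫(1/(t**2 + 4)) dt.
Step 3. Evaluate the standard form [assuming t > -3]: now 4*log(t - 4) - log(t + 3) + ∫(-4/(t - 3)) dt + ∫(1/(t**2 + 4)) dt.
Step 4. Evaluate the standard form [assuming t > 3]: now 4*log(t - 4) - 4*log(t - 3) - log(t + 3) + ∫(1/(t**2 + 4)) dt.
Step 5. Evaluate the standard form: now 4*log(t - 4) - 4*log(t - 3) - log(t + 3) + atan(t/2)/2.
Answer: 4*log(t - 4) - 4*log(t - 3) - log(t + 3) + atan(t/2)/2.


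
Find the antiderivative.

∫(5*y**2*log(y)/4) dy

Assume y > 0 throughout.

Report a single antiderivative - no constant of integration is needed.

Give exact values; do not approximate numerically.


Answer: 5*y**3*log(y)/12 - 5*y**3/36.


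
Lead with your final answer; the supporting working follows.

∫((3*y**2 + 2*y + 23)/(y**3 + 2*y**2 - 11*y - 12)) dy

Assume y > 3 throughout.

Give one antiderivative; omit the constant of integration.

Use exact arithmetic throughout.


The answer is 2*log(y - 3) - 2*log(y + 1) + 3*log(y + 4).
Step 1. Decompose ∫((3*y**2 + 2*y + 23)/(y**3 + 2*y**2 - 11*y - 12)) dy by partial fractions, (3*y**2 + 2*y + 23)/(y**3 + 2*y**2 - 11*y - 12) = 3/(y + 4) - 2/(y + 1) + 2/(y - 3): now ∫(2/(y - 3)) dy + ∫(-2/(y + 1)) dy + ∫(3/(y + 4)) dy.
Step 2. Evaluate the standard form [assuming y > 3]: now 2*log(y - 3) + ∫(-2/(y + 1)) dy + ∫(3/(y + 4)) dy.
Step 3. Evaluate the standard form [assuming y > -1]: now 2*log(y - 3) - 2*log(y + 1) + ∫(3/(y + 4)) dy.
Step 4. Evaluate the standard form [assuming y > -4]: now 2*log(y - 3) - 2*log(y + 1) + 3*log(y + 4).
Answer: 2*log(y - 3) - 2*log(y + 1) + 3*log(y + 4).


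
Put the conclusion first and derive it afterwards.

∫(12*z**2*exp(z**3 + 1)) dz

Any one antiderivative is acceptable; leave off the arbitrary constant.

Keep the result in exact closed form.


The answer is 4*exp(z**3 + 1).
Step 1. Substitute u = z**3 + 1, turning ∫(12*z**2*exp(z**3 + 1)) dz into ∫(4*exp(u)) du: now ∫(4*exp(u)) du.
Step 2. Evaluate the standard form: now 4*exp(u).
Step 3. Substitute back u = z**3 + 1: now 4*exp(z**3 + 1).
Answer: 4*exp(z**3 + 1).


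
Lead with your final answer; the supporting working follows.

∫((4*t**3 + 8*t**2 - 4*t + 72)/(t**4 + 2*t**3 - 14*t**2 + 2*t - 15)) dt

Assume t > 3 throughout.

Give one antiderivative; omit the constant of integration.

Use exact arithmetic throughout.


The answer is 3*log(t - 3) + log(t + 5) - 4*atan(t).
Step 1. Decompose ∫((4*t**3 + 8*t**2 - 4*t + 72)/(t**4 + 2*t**3 - 14*t**2 + 2*t - 15)) dt by partial fractions, (4*t**3 + 8*t**2 - 4*t + 72)/(t**4 + 2*t**3 - 14*t**2 + 2*t - 15) = -4/(t**2 + 1) + 1/(t + 5) + 3/(t - 3): now ∫(3/(t - 3)) dt + ∫(1/(t + 5)) dt + ∫(-4/(t**2 + 1)) dt.
Step 2. Evaluate the standard form [assuming t > 3]: now 3*log(t - 3) + ∫(1/(t + 5)) dt + ∫(-4/(t**2 + 1)) dt.
Step 3. Evaluate the standard form [assuming t > -5]: now 3*log(t - 3) + log(t + 5) + ∫(-4/(t**2 + 1)) dt.
Step 4. Evaluate the standard form: now 3*log(t - 3) + log(t + 5) - 4*atan(t).
Answer: 3*log(t - 3) + log(t + 5) - 4*atan(t).


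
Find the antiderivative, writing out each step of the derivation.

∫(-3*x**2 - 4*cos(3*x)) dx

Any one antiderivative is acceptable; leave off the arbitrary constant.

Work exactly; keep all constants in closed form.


Step 1. Rewrite: now ∫(-3*x**2) dx + ∫(-4*cos(3*x)) dx.
Step 2. Evaluate the standard form: now -x**3 + ∫(-4*cos(3*x)) dx.
Step 3. Evaluate the standard form: now -x**3 - 4*sin(3*x)/3.
Answer: -x**3 - 4*sin(3*x)/3.


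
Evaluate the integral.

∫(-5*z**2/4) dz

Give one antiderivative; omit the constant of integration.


Answer: -5*z**3/12.


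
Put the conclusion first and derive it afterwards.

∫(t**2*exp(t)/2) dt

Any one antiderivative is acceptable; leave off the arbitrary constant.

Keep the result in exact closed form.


The answer is t**2*exp(t)/2 - t*exp(t) + exp(t).
Step 1. Integrate ∫(t**2*exp(t)/2) dt by parts with u = t**2, dv = (exp(t)/2) dt, so v = exp(t)/2: now t**2*exp(t)/2 + ∫(-t*exp(t)) dt.
Step 2. Integrate ∫(-t*exp(t)) dt by parts with u = t, dv = (-exp(t)) dt, so v = -exp(t): now t**2*exp(t)/2 - t*exp(t) + ∫(exp(t)) dt.
Step 3. Evaluate the standard form: now t**2*exp(t)/2 - t*exp(t) + exp(t).
Answer: t**2*exp(t)/2 - t*exp(t) + exp(t).


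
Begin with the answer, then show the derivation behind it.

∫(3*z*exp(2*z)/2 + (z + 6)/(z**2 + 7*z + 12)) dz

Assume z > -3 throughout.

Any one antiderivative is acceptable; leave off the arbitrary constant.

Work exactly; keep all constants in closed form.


The answer is 3*z*exp(2*z)/4 - 3*exp(2*z)/8 + 3*log(z + 3) - 2*log(z + 4).
Step 1. Rewrite: now ∫(3*z*exp(2*z)/2) dz + ∫((z + 6)/(z**2 + 7*z + 12)) dz.
Step 2. Decompose ∫((z + 6)/(z**2 + 7*z + 12)) dz by partial fractions, (z + 6)/(z**2 + 7*z + 12) = -2/(z + 4) + 3/(z + 3): now ∫(3*z*exp(2*z)/2) dz + ∫(3/(z + 3)) dz + ∫(-2/(z + 4)) dz.
Step 3. Evaluate the standard form [assuming z > -3]: now 3*log(z + 3) + ∫(3*z*exp(2*z)/2) dz + ∫(-2/(z + 4)) dz.
Step 4. Evaluate the standard form [assuming z > -4]: now 3*log(z + 3) - 2*log(z + 4) + ∫(3*z*exp(2*z)/2) dz.
Step 5. Integrate ∫(3*z*exp(2*z)/2) dz by parts with u = z, dv = (3*exp(2*z)/2) dz, so v = 3*exp(2*z)/4: now 3*z*exp(2*z)/4 + 3*log(z + 3) - 2*log(z + 4) + ∫(-3*exp(2*z)/4) dz.
Step 6. Evaluate the standard form: now 3*z*exp(2*z)/4 - 3*exp(2*z)/8 + 3*log(z + 3) - 2*log(z + 4).
Answer: 3*z*exp(2*z)/4 - 3*exp(2*z)/8 + 3*log(z + 3) - 2*log(z + 4).


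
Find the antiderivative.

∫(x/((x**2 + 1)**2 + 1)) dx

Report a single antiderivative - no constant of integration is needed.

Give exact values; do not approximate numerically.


Answer: atan(x**2 + 1)/2.


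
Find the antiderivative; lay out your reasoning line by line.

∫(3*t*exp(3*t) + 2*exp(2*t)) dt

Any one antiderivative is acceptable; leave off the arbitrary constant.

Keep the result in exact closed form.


Step 1. Rewrite: now ∫(3*t*exp(3*t)) dt + ∫(2*exp(2*t)) dt.
Step 2. Evaluate the standard form: now exp(2*t) + ∫(3*t*exp(3*t)) dt.
Step 3. Integrate ∫(3*t*exp(3*t)) dt by parts with u = t, dv = (3*exp(3*t)) dt, so v = exp(3*t): now t*exp(3*t) + exp(2*t) + ∫(-exp(3*t)) dt.
Step 4. Evaluate the standard form: now t*exp(3*t) - exp(3*t)/3 + exp(2*t).
Answer: t*exp(3*t) - exp(3*t)/3 + exp(2*t).


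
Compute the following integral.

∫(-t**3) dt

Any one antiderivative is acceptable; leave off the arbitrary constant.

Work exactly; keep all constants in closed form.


Answer: -t**4/4.


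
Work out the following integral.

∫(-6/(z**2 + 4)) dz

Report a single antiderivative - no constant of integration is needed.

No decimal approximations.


Answer: -3*atan(z/2).


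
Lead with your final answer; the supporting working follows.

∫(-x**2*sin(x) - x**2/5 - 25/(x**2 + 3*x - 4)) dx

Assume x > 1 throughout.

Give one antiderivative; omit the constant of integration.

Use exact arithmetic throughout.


The answer is -x**3/15 + x**2*cos(x) - 2*x*sin(x) - 5*log(x - 1) + 5*log(x + 4) - 2*cos(x).
Step 1. Rewrite: now ∫(-x**2/5) dx + ∫(-x**2*sin(x)) dx + ∫(-25/(x**2 + 3*x - 4)) dx.
Step 2. Decompose ∫(-25/(x**2 + 3*x - 4)) dx by partial fractions, -25/(x**2 + 3*x - 4) = 5/(x + 4) - 5/(x - 1): now ∫(-x**2/5) dx + ∫(-x**2*sin(x)) dx + ∫(-5/(x - 1)) dx + ∫(5/(x + 4)) dx.
Step 3. Evaluate the standard form [assuming x > 1]: now -5*log(x - 1) + ∫(-x**2/5) dx + ∫(-x**2*sin(x)) dx + ∫(5/(x + 4)) dx.
Step 4. Evaluate the standard form [assuming x > -4]: now -5*log(x - 1) + 5*log(x + 4) + ∫(-x**2/5) dx + ∫(-x**2*sin(x)) dx.
Step 5. Evaluate the standard form: now -x**3/15 - 5*log(x - 1) + 5*log(x + 4) + ∫(-x**2*sin(x)) dx.
Step 6. Integrate ∫(-x**2*sin(x)) dx by parts with u = x**2, dv = (-sin(x)) dx, so v = cos(x): now -x**3/15 + x**2*cos(x) - 5*log(x - 1) + 5*log(x + 4) + ∫(-2*x*cos(x)) dx.
Step 7. Integrate ∫(-2*x*cos(x)) dx by parts with u = x, dv = (-2*cos(x)) dx, so v = -2*sin(x): now -x**3/15 + x**2*cos(x) - 2*x*sin(x) - 5*log(x - 1) + 5*log(x + 4) + ∫(2*sin(x)) dx.
Step 8. Evaluate the standard form: now -x**3/15 + x**2*cos(x) - 2*x*sin(x) - 5*log(x - 1) + 5*log(x + 4) - 2*cos(x).
Answer: -x**3/15 + x**2*cos(x) - 2*x*sin(x) - 5*log(x - 1) + 5*log(x + 4) - 2*cos(x).


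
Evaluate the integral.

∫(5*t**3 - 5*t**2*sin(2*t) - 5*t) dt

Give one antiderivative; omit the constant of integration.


Answer: 5*t**4/4 + 5*t**2*cos(2*t)/2 - 5*t**2/2 - 5*t*sin(2*t)/2 - 5*cos(2*t)/4.


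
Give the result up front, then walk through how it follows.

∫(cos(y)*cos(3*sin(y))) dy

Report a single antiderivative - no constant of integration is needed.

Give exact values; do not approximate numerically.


The answer is sin(3*sin(y))/3.
Step 1. Substitute u = sin(y), turning ∫(cos(y)*cos(3*sin(y))) dy into ∫(cos(3*u)) du: now ∫(cos(3*u)) du.
Step 2. Evaluate the standard form: now sin(3*u)/3.
Step 3. Substitute back u = sin(y): now sin(3*sin(y))/3.
Answer: sin(3*sin(y))/3.


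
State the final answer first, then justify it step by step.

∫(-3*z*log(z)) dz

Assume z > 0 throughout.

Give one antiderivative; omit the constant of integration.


The answer is -3*z**2*log(z)/2 + 3*z**2/4.
Step 1. Integrate ∫(-3*z*log(z)) dz by parts with u = log(z), dv = (-3*z) dz, so v = -3*z**2/2 [assuming z > 0]: now -3*z**2*log(z)/2 + ∫(3*z/2) dz.
Step 2. Evaluate the standard form: now -3*z**2*log(z)/2 + 3*z**2/4.
Answer: -3*z**2*log(z)/2 + 3*z**2/4.


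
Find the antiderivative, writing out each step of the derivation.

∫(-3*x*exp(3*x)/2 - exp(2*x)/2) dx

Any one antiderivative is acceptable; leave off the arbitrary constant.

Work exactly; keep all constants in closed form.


Step 1. Rewrite: now ∫(-3*x*exp(3*x)/2) dx + ∫(-exp(2*x)/2) dx.
Step 2. Integrate ∫(-3*x*exp(3*x)/2) dx by parts with u = x, dv = (-3*exp(3*x)/2) dx, so v = -exp(3*x)/2: now -x*exp(3*x)/2 + ∫(-exp(2*x)/2) dx + ∫(exp(3*x)/2) dx.
Step 3. Evaluate the standard form: now -x*exp(3*x)/2 + exp(3*x)/6 + ∫(-exp(2*x)/2) dx.
Step 4. Evaluate the standard form: now -x*exp(3*x)/2 + exp(3*x)/6 - exp(2*x)/4.
Answer: -x*exp(3*x)/2 + exp(3*x)/6 - exp(2*x)/4.


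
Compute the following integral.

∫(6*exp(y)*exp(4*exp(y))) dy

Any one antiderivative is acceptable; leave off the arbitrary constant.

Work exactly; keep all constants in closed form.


Answer: 3*exp(4*exp(y))/2.


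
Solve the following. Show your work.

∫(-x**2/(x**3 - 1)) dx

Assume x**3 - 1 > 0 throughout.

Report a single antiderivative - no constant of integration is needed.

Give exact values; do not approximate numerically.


Step 1. Substitute u = x**3 - 1, turning ∫(-x**2/(x**3 - 1)) dx into ∫(-1/(3*u)) du: now ∫(-1/(3*u)) du.
Step 2. Evaluate the standard form [assuming u > 0]: now -log(u)/3.
Step 3. Substitute back u = x**3 - 1: now -log(x**3 - 1)/3.
Answer: -log(x**3 - 1)/3.


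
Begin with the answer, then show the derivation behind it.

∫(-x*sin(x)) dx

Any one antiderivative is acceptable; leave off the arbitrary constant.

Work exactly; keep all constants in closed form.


The answer is x*cos(x) - sin(x).
Step 1. Integrate ∫(-x*sin(x)) dx by parts with u = x, dv = (-sin(x)) dx, so v = cos(x): now x*cos(x) + ∫(-cos(x)) dx.
Step 2. Evaluate the standard form: now x*cos(x) - sin(x).
Answer: x*cos(x) - sin(x).


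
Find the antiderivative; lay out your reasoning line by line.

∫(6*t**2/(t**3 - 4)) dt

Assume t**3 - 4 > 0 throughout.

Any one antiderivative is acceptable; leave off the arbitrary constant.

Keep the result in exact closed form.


Step 1. Substitute u = t**3 - 4, turning ∫(6*t**2/(t**3 - 4)) dt into ∫(2/u) du: now ∫(2/u) du.
Step 2. Evaluate the standard form [assuming u > 0]: now 2*log(u).
Step 3. Substitute back u = t**3 - 4: now 2*log(t**3 - 4).
Answer: 2*log(t**3 - 4).


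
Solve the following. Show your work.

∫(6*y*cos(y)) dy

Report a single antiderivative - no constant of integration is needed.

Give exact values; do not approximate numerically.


Step 1. Integrate ∫(6*y*cos(y)) dy by parts with u = y, dv = (6*cos(y)) dy, so v = 6*sin(y): now 6*y*sin(y) + ∫(-6*sin(y)) dy.
Step 2. Evaluate the standard form: now 6*y*sin(y) + 6*cos(y).
Answer: 6*y*sin(y) + 6*cos(y).


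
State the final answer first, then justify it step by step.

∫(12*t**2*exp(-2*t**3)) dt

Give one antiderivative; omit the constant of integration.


The answer is -2*exp(-2*t**3).
Step 1. Substitute u = t**3, turning ∫(12*t**2*exp(-2*t**3)) dt into ∫(4*exp(-2*u)) du: now ∫(4*exp(-2*u)) du.
Step 2. Evaluate the standard form: now -2*exp(-2*u).
Step 3. Substitute back u = t**3: now -2*exp(-2*t**3).
Answer: -2*exp(-2*t**3).


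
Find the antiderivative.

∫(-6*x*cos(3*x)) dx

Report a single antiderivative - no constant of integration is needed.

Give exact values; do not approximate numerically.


Answer: -2*x*sin(3*x) - 2*cos(3*x)/3.


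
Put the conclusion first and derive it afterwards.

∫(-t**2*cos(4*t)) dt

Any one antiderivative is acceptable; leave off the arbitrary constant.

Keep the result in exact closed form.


The answer is -t**2*sin(4*t)/4 - t*cos(4*t)/8 + sin(4*t)/32.
Step 1. Integrate ∫(-t**2*cos(4*t)) dt by parts with u = t**2, dv = (-cos(4*t)) dt, so v = -sin(4*t)/4: now -t**2*sin(4*t)/4 + ∫(t*sin(4*t)/2) dt.
Step 2. Integrate ∫(t*sin(4*t)/2) dt by parts with u = t, dv = (sin(4*t)/2) dt, so v = -cos(4*t)/8: now -t**2*sin(4*t)/4 - t*cos(4*t)/8 + ∫(cos(4*t)/8) dt.
Step 3. Evaluate the standard form: now -t**2*sin(4*t)/4 - t*cos(4*t)/8 + sin(4*t)/32.
Answer: -t**2*sin(4*t)/4 - t*cos(4*t)/8 + sin(4*t)/32.
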